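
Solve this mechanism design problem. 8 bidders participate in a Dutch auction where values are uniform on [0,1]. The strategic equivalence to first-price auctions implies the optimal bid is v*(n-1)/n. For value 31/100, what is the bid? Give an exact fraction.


Step 1: Dutch auctions are strategically equivalent to first-price auctions
Step 2: The equilibrium bid is b(v) = v*(n-1)/n
Step 3: b = 31/100 * 7/8
Step 4: b = 217/800

217/800


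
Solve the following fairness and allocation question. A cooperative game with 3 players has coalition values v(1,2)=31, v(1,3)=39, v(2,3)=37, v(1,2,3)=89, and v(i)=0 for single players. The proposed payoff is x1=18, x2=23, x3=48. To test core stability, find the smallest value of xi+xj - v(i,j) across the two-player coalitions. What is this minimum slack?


Step 1: Slack for coalition (1,2): x1+x2 - v12 = 41 - 31 = 10
Step 2: Slack for coalition (1,3): x1+x3 - v13 = 66 - 39 = 27
Step 3: Slack for coalition (2,3): x2+x3 - v23 = 71 - 37 = 34
Step 4: Minimum slack = min(10, 27, 34) = 10, attained by (1,2); no pair can gain by deviating, so the allocation is in the core

10


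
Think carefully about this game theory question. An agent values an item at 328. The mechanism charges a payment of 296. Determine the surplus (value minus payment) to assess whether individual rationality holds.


Step 1: Surplus = value - payment = 328 - 296 = 32
Step 2: IR is satisfied (surplus >= 0)

32


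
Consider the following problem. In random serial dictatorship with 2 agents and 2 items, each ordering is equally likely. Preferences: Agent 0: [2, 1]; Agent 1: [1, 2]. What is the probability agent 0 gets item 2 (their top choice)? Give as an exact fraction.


Step 1: Agent 0 wants item 2
Step 2: There are 2 possible orderings of agents
Step 3: In 2 orderings, agent 0 gets item 2
Step 4: Probability = 2/2 = 1

1


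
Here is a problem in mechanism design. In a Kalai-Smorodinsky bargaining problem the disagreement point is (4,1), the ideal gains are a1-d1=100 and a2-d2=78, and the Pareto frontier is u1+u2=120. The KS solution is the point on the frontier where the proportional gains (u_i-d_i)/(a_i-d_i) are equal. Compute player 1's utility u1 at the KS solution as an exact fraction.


Step 1: At the KS point, (u1-d1)/r1 = (u2-d2)/r2 = t and u1+u2 = 120
Step 2: u1 = d1 + r1*t and u2 = d2 + r2*t, so (d1 + r1*t) + (d2 + r2*t) = 120
Step 3: t = (120 - 4 - 1)/(100 + 78) = 115/178
Step 4: u1 = d1 + r1*t = 4 + 100 * 115/178 = 6106/89
Step 5: (Check: u2 = d2 + r2*t = 4574/89; u1+u2 = 6106/89 + 4574/89 = 120, on the frontier.)

6106/89


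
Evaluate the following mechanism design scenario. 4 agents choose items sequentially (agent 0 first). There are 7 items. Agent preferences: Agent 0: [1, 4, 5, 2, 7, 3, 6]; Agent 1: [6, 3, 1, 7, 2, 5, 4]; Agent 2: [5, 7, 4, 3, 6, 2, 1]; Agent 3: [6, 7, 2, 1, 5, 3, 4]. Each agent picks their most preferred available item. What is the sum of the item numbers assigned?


Step 1: Agent 0 picks item 1
Step 2: Agent 1 picks item 6
Step 3: Agent 2 picks item 5
Step 4: Agent 3 picks item 7
Step 5: Sum = 1 + 6 + 5 + 7 = 19

19


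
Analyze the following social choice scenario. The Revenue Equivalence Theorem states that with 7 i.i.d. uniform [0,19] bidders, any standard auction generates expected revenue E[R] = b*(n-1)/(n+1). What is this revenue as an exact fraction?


Step 1: By Revenue Equivalence, expected revenue = b*(n-1)/(n+1)
Step 2: Substituting n = 7, b = 19
Step 3: Revenue = 19*(7-1)/(7+1) = 19*6/8
Step 4: Revenue = 114/8 = 57/4

57/4


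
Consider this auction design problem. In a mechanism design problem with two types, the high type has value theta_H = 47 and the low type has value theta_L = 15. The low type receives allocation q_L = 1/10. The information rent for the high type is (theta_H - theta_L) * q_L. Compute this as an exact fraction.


Step 1: theta_H - theta_L = 47 - 15 = 32
Step 2: Information rent = (theta_H - theta_L) * q_L
Step 3: = 32 * 1/10
Step 4: = 16/5

16/5


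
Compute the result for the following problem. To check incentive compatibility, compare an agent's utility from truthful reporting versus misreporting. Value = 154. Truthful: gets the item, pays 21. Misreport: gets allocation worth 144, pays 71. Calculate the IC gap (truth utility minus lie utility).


Step 1: U(truth) = value - payment = 154 - 21 = 133
Step 2: U(lie) = allocation - payment = 144 - 71 = 73
Step 3: IC gap = 133 - 73 = 60

60


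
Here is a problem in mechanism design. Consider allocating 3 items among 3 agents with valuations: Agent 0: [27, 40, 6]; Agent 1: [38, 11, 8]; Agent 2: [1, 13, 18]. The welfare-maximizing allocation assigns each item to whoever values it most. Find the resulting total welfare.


Step 1: For each item, find the maximum value among all agents.
Step 2: Item 0 -> Agent 1 (value 38)
Step 3: Item 1 -> Agent 0 (value 40)
Step 4: Item 2 -> Agent 2 (value 18)
Step 5: Total welfare = 38 + 40 + 18 = 96

96


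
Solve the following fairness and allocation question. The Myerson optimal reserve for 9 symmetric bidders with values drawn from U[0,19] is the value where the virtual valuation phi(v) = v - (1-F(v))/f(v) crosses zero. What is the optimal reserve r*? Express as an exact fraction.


Step 1: For U[0,19], F(v) = v/19 and f(v) = 1/19
Step 2: phi(v) = v - (1 - v/19)/(1/19) = v - (19 - v) = 2v - 19
Step 3: Set phi(r*) = 0: 2r* - 19 = 0
Step 4: r* = 19/2 (the number of bidders n = 9 does not enter)

19/2


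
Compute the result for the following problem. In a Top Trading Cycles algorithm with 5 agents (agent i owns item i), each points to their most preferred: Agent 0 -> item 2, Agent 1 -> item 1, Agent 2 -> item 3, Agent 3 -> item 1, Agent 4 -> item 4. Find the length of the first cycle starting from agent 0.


Step 1: Trace the pointer graph from agent 0: 0 -> 2 -> 3 -> 1 -> 1
Step 2: A cycle is detected when we revisit agent 1
Step 3: The cycle is: 1 -> 1
Step 4: Cycle length = 1

1


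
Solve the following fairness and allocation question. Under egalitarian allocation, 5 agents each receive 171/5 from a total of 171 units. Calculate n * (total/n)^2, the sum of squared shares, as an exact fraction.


Step 1: Each agent's share = 171/5
Step 2: Square of each share = (171/5)^2 = 29241/25
Step 3: Sum of squares = 5 * 29241/25 = 29241/5

29241/5


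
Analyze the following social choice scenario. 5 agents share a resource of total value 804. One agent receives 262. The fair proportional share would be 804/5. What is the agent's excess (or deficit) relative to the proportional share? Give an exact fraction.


Step 1: Proportional share = 804/5
Step 2: Agent's actual allocation = 262
Step 3: Excess = 262 - 804/5 = 506/5

506/5


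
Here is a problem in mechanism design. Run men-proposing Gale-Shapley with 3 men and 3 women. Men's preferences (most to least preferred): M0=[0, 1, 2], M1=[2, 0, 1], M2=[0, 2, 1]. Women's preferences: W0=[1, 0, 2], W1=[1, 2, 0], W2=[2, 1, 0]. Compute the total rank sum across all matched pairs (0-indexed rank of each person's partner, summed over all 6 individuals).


Step 1: Run Gale-Shapley (men propose, women hold best offer):
  M0 proposes to W0; she accepts
  M1 proposes to W2; she accepts
  M2 proposes to W0; rejected
  M2 proposes to W2; she switches from M1
  M1 proposes to W0; she switches from M0
  M0 proposes to W1; she accepts
Step 2: Final matching: W0-M1, W1-M0, W2-M2
Step 3: 0-indexed ranks (man's rank of his match, then woman's): 1 + 0 + 1 + 2 + 1 + 0
Step 4: Total rank sum = 5

5


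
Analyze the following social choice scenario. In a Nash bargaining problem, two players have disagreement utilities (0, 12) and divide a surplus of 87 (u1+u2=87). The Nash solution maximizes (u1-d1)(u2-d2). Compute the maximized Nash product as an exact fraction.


Step 1: The Nash solution splits surplus symmetrically above the disagreement point
Step 2: u1 = (total + d1 - d2)/2 = (87 + 0 - 12)/2 = 75/2
Step 3: u2 = (total - d1 + d2)/2 = (87 - 0 + 12)/2 = 99/2
Step 4: Nash product = (75/2 - 0) * (99/2 - 12)
Step 5: = 75/2 * 75/2 = 5625/4

5625/4


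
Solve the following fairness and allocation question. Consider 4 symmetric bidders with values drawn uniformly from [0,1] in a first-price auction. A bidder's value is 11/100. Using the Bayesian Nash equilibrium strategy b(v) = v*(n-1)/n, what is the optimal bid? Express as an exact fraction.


Step 1: The symmetric BNE bidding function is b(v) = v * (n-1) / n
Step 2: Substitute v = 11/100 and n = 4
Step 3: b = 11/100 * 3/4
Step 4: b = 33/400

33/400


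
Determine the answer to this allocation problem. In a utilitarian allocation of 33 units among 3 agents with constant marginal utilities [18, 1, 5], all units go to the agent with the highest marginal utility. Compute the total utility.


Step 1: The marginal utilities are [18, 1, 5]
Step 2: The highest marginal utility is 18
Step 3: All 33 units go to that agent
Step 4: Total utility = 18 * 33 = 594

594


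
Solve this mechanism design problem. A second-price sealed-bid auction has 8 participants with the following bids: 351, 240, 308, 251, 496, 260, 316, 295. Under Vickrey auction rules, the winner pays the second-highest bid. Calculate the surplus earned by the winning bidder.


Step 1: Sort bids in descending order: 496, 351, 316, 308, 295, 260, 251, 240
Step 2: The winning bid is the highest: 496
Step 3: The payment equals the second-highest bid: 351
Step 4: Surplus = winner's bid - payment = 496 - 351 = 145

145


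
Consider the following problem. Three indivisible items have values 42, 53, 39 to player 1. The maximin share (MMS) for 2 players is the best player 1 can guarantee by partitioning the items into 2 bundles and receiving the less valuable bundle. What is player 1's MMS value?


Step 1: Item values = 42, 53, 39
Step 2: Enumerate all 2-bundle partitions and take the smaller bundle:
  Partition 1: {42} vs {53,39} -> bundles 42, 92; min = 42
  Partition 2: {53} vs {42,39} -> bundles 53, 81; min = 53
  Partition 3: {39} vs {42,53} -> bundles 39, 95; min = 39
Step 3: MMS = max(42, 53, 39) = 53

53


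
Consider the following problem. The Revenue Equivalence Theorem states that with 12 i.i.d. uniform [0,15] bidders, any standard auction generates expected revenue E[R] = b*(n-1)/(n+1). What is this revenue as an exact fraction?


Step 1: By Revenue Equivalence, expected revenue = b*(n-1)/(n+1)
Step 2: Substituting n = 12, b = 15
Step 3: Revenue = 15*(12-1)/(12+1) = 15*11/13
Step 4: Revenue = 165/13

165/13


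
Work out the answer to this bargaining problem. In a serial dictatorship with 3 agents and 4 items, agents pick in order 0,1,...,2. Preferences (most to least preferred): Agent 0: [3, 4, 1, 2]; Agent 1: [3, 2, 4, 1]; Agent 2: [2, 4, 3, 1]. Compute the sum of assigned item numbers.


Step 1: Agent 0 picks item 3
Step 2: Agent 1 picks item 2
Step 3: Agent 2 picks item 4
Step 4: Sum = 3 + 2 + 4 = 9

9


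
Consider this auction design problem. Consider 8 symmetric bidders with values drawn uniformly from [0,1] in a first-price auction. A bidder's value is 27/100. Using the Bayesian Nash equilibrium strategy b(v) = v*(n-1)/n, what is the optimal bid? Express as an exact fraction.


Step 1: The symmetric BNE bidding function is b(v) = v * (n-1) / n
Step 2: Substitute v = 27/100 and n = 8
Step 3: b = 27/100 * 7/8
Step 4: b = 189/800

189/800


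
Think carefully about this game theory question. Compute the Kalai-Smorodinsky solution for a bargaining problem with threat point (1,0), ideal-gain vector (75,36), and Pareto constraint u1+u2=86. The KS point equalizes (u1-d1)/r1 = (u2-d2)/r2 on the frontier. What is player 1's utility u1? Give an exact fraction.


Step 1: At the KS point, (u1-d1)/r1 = (u2-d2)/r2 = t and u1+u2 = 86
Step 2: u1 = d1 + r1*t and u2 = d2 + r2*t, so (d1 + r1*t) + (d2 + r2*t) = 86
Step 3: t = (86 - 1 - 0)/(75 + 36) = 85/111
Step 4: u1 = d1 + r1*t = 1 + 75 * 85/111 = 2162/37
Step 5: (Check: u2 = d2 + r2*t = 1020/37; u1+u2 = 2162/37 + 1020/37 = 86, on the frontier.)

2162/37


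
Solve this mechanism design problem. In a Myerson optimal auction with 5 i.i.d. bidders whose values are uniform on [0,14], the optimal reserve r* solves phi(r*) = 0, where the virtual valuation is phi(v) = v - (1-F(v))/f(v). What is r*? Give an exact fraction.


Step 1: For U[0,14], F(v) = v/14 and f(v) = 1/14
Step 2: phi(v) = v - (1 - v/14)/(1/14) = v - (14 - v) = 2v - 14
Step 3: Set phi(r*) = 0: 2r* - 14 = 0
Step 4: r* = 14/2 = 7 (the number of bidders n = 5 does not enter)

7


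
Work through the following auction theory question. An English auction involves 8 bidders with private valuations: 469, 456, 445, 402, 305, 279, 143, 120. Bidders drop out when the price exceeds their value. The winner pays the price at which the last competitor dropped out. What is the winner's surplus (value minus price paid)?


Step 1: Identify the highest value: 469
Step 2: Identify the second-highest value: 456
Step 3: The final price = second-highest value = 456
Step 4: Surplus = 469 - 456 = 13

13


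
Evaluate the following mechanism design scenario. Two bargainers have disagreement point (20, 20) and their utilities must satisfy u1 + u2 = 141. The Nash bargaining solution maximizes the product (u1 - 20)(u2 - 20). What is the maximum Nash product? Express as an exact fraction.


Step 1: The Nash solution splits surplus symmetrically above the disagreement point
Step 2: u1 = (total + d1 - d2)/2 = (141 + 20 - 20)/2 = 141/2
Step 3: u2 = (total - d1 + d2)/2 = (141 - 20 + 20)/2 = 141/2
Step 4: Nash product = (141/2 - 20) * (141/2 - 20)
Step 5: = 101/2 * 101/2 = 10201/4

10201/4


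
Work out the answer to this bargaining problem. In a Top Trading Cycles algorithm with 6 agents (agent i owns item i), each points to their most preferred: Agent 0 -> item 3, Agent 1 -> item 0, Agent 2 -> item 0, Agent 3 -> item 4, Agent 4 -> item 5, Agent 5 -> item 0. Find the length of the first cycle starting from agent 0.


Step 1: Trace the pointer graph from agent 0: 0 -> 3 -> 4 -> 5 -> 0
Step 2: A cycle is detected when we revisit agent 0
Step 3: The cycle is: 0 -> 3 -> 4 -> 5 -> 0
Step 4: Cycle length = 4

4


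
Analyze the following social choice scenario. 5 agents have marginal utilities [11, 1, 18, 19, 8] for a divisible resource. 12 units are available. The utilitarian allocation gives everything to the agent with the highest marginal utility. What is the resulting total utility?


Step 1: The marginal utilities are [11, 1, 18, 19, 8]
Step 2: The highest marginal utility is 19
Step 3: All 12 units go to that agent
Step 4: Total utility = 19 * 12 = 228

228


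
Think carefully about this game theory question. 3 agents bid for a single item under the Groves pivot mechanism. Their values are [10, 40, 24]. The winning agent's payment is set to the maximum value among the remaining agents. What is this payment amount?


Step 1: The efficient winner is agent 1 with value 40
Step 2: Other agents' values: [10, 24]
Step 3: Pivot payment = max(others) = 24
Step 4: The winner pays 24

24


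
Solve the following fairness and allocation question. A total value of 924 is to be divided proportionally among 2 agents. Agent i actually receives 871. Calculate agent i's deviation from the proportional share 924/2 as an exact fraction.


Step 1: Proportional share = 924/2 = 462
Step 2: Agent's actual allocation = 871
Step 3: Excess = 871 - 462 = 409

409


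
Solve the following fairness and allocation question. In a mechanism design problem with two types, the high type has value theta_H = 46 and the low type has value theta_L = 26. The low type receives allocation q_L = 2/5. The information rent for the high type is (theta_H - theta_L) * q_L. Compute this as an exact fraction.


Step 1: theta_H - theta_L = 46 - 26 = 20
Step 2: Information rent = (theta_H - theta_L) * q_L
Step 3: = 20 * 2/5
Step 4: = 8

8


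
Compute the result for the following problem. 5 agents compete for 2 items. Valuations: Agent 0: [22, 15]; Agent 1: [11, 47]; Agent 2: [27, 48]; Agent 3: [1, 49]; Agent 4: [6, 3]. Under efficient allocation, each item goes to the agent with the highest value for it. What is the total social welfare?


Step 1: For each item, find the maximum value among all agents.
Step 2: Item 0 -> Agent 2 (value 27)
Step 3: Item 1 -> Agent 3 (value 49)
Step 4: Total welfare = 27 + 49 = 76

76


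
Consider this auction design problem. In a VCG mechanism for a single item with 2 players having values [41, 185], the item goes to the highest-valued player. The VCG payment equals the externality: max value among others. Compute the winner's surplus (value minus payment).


Step 1: The winner is the agent with the highest value: agent 1 with value 185
Step 2: Values of other agents: [41]
Step 3: VCG payment = max of others' values = 41
Step 4: Surplus = 185 - 41 = 144

144


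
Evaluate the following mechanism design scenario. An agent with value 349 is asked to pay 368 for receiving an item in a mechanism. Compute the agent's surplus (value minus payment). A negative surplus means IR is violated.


Step 1: Surplus = value - payment = 349 - 368 = -19
Step 2: IR is violated (surplus < 0)

-19


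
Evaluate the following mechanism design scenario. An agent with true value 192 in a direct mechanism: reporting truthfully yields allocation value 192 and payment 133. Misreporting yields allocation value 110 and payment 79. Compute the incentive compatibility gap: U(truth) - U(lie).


Step 1: U(truth) = value - payment = 192 - 133 = 59
Step 2: U(lie) = allocation - payment = 110 - 79 = 31
Step 3: IC gap = 59 - 31 = 28

28


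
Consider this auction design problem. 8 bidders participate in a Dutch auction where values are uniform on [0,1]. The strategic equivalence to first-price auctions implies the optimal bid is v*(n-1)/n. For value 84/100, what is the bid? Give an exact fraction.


Step 1: Dutch auctions are strategically equivalent to first-price auctions
Step 2: The equilibrium bid is b(v) = v*(n-1)/n
Step 3: b = 21/25 * 7/8
Step 4: b = 147/200

147/200


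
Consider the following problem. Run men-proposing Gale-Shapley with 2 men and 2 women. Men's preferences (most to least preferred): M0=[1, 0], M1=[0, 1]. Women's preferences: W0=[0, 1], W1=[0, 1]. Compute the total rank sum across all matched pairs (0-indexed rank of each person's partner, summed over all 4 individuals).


Step 1: Run Gale-Shapley (men propose, women hold best offer):
  M0 proposes to W1; she accepts
  M1 proposes to W0; she accepts
Step 2: Final matching: W0-M1, W1-M0
Step 3: 0-indexed ranks (man's rank of his match, then woman's): 0 + 1 + 0 + 0
Step 4: Total rank sum = 1

1


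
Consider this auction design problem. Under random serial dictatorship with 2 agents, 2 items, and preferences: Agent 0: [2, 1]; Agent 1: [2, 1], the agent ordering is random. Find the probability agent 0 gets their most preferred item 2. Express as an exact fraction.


Step 1: Agent 0 wants item 2
Step 2: There are 2 possible orderings of agents
Step 3: In 1 orderings, agent 0 gets item 2
Step 4: Probability = 1/2

1/2


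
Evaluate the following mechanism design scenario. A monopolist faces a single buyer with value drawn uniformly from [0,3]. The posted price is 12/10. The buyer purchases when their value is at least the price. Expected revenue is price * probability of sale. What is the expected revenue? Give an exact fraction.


Step 1: Posted price r = 6/5, value support [0,3]
Step 2: P(v >= r) = (3 - 6/5)/3 = 3/5
Step 3: Expected revenue = r * P(v >= r) = 6/5 * 3/5
Step 4: Revenue = 18/25

18/25


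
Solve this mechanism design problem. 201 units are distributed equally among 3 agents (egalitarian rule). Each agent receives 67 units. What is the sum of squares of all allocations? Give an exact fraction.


Step 1: Each agent's share = 201/3 = 67
Step 2: Square of each share = (67)^2 = 4489
Step 3: Sum of squares = 3 * 4489 = 13467

13467


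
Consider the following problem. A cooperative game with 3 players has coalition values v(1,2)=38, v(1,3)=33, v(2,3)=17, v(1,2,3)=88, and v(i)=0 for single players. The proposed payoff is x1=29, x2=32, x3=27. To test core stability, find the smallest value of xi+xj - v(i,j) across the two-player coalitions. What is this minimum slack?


Step 1: Slack for coalition (1,2): x1+x2 - v12 = 61 - 38 = 23
Step 2: Slack for coalition (1,3): x1+x3 - v13 = 56 - 33 = 23
Step 3: Slack for coalition (2,3): x2+x3 - v23 = 59 - 17 = 42
Step 4: Minimum slack = min(23, 23, 42) = 23, attained by (1,2) and (1,3); no pair can gain by deviating, so the allocation is in the core

23


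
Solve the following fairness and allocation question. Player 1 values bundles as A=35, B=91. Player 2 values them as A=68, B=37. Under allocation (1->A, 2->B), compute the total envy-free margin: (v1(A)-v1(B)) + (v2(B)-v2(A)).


Step 1: Player 1's margin = v1(A) - v1(B) = 35 - 91 = -56
Step 2: Player 2's margin = v2(B) - v2(A) = 37 - 68 = -31
Step 3: Total margin = -56 + -31 = -87

-87


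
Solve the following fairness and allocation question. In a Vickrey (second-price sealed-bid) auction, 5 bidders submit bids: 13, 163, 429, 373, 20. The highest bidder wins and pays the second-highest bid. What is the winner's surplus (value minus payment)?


Step 1: Sort bids in descending order: 429, 373, 163, 20, 13
Step 2: The winning bid is the highest: 429
Step 3: The payment equals the second-highest bid: 373
Step 4: Surplus = winner's bid - payment = 429 - 373 = 56

56


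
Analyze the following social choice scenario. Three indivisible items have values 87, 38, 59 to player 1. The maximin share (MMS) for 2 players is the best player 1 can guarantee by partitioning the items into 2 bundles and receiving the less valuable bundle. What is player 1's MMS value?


Step 1: Item values = 87, 38, 59
Step 2: Enumerate all 2-bundle partitions and take the smaller bundle:
  Partition 1: {87} vs {38,59} -> bundles 87, 97; min = 87
  Partition 2: {38} vs {87,59} -> bundles 38, 146; min = 38
  Partition 3: {59} vs {87,38} -> bundles 59, 125; min = 59
Step 3: MMS = max(87, 38, 59) = 87

87


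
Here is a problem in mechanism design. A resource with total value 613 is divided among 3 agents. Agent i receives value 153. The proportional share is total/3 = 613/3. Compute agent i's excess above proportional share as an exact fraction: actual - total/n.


Step 1: Proportional share = 613/3
Step 2: Agent's actual allocation = 153
Step 3: Excess = 153 - 613/3 = -154/3

-154/3


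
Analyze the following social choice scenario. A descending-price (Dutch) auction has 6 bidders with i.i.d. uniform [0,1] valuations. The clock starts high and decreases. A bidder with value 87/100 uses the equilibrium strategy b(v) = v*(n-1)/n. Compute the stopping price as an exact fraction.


Step 1: Dutch auctions are strategically equivalent to first-price auctions
Step 2: The equilibrium bid is b(v) = v*(n-1)/n
Step 3: b = 87/100 * 5/6
Step 4: b = 29/40

29/40


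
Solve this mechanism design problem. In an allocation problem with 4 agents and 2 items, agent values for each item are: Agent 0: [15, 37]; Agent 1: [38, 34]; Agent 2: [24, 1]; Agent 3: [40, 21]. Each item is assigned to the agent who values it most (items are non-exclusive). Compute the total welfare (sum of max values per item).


Step 1: For each item, find the maximum value among all agents.
Step 2: Item 0 -> Agent 3 (value 40)
Step 3: Item 1 -> Agent 0 (value 37)
Step 4: Total welfare = 40 + 37 = 77

77


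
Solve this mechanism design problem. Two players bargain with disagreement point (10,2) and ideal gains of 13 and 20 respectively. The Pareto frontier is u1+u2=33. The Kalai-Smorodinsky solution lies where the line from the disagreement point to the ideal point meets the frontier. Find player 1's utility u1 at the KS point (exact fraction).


Step 1: At the KS point, (u1-d1)/r1 = (u2-d2)/r2 = t and u1+u2 = 33
Step 2: u1 = d1 + r1*t and u2 = d2 + r2*t, so (d1 + r1*t) + (d2 + r2*t) = 33
Step 3: t = (33 - 10 - 2)/(13 + 20) = 21/33 = 7/11
Step 4: u1 = d1 + r1*t = 10 + 13 * 7/11 = 201/11
Step 5: (Check: u2 = d2 + r2*t = 162/11; u1+u2 = 201/11 + 162/11 = 33, on the frontier.)

201/11


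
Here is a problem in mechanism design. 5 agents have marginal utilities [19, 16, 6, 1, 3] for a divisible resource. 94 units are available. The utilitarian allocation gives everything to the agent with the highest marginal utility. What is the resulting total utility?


Step 1: The marginal utilities are [19, 16, 6, 1, 3]
Step 2: The highest marginal utility is 19
Step 3: All 94 units go to that agent
Step 4: Total utility = 19 * 94 = 1786

1786


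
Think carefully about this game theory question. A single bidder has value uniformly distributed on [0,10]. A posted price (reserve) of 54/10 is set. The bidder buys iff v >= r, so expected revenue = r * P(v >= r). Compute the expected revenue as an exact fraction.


Step 1: Posted price r = 27/5, value support [0,10]
Step 2: P(v >= r) = (10 - 27/5)/10 = 23/50
Step 3: Expected revenue = r * P(v >= r) = 27/5 * 23/50
Step 4: Revenue = 621/250

621/250


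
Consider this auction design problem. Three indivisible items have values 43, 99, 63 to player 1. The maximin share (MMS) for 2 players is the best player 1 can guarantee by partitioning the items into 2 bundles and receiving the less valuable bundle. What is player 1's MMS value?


Step 1: Item values = 43, 99, 63
Step 2: Enumerate all 2-bundle partitions and take the smaller bundle:
  Partition 1: {43} vs {99,63} -> bundles 43, 162; min = 43
  Partition 2: {99} vs {43,63} -> bundles 99, 106; min = 99
  Partition 3: {63} vs {43,99} -> bundles 63, 142; min = 63
Step 3: MMS = max(43, 99, 63) = 99

99


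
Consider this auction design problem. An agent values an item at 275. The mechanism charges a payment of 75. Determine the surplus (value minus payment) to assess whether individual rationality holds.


Step 1: Surplus = value - payment = 275 - 75 = 200
Step 2: IR is satisfied (surplus >= 0)

200


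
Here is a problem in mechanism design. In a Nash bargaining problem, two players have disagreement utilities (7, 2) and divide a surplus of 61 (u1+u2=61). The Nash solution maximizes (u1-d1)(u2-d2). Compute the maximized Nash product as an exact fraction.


Step 1: The Nash solution splits surplus symmetrically above the disagreement point
Step 2: u1 = (total + d1 - d2)/2 = (61 + 7 - 2)/2 = 33
Step 3: u2 = (total - d1 + d2)/2 = (61 - 7 + 2)/2 = 28
Step 4: Nash product = (33 - 7) * (28 - 2)
Step 5: = 26 * 26 = 676

676


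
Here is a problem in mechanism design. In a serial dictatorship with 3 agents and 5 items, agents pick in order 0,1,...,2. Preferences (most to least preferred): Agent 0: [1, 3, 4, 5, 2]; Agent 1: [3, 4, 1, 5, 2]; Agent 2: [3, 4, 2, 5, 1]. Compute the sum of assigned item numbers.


Step 1: Agent 0 picks item 1
Step 2: Agent 1 picks item 3
Step 3: Agent 2 picks item 4
Step 4: Sum = 1 + 3 + 4 = 8

8


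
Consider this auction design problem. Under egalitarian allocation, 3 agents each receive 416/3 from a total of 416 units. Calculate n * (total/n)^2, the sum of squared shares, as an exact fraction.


Step 1: Each agent's share = 416/3
Step 2: Square of each share = (416/3)^2 = 173056/9
Step 3: Sum of squares = 3 * 173056/9 = 173056/3

173056/3


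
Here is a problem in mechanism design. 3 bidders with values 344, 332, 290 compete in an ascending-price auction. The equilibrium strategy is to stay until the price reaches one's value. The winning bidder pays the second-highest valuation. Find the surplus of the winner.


Step 1: Identify the highest value: 344
Step 2: Identify the second-highest value: 332
Step 3: The final price = second-highest value = 332
Step 4: Surplus = 344 - 332 = 12

12


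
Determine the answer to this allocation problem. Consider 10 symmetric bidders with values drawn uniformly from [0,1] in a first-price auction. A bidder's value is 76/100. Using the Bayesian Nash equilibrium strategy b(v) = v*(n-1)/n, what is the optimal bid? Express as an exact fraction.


Step 1: The symmetric BNE bidding function is b(v) = v * (n-1) / n
Step 2: Substitute v = 19/25 and n = 10
Step 3: b = 19/25 * 9/10
Step 4: b = 171/250

171/250


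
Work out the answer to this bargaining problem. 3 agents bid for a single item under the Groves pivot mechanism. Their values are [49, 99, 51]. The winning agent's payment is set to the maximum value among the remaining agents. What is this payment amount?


Step 1: The efficient winner is agent 1 with value 99
Step 2: Other agents' values: [49, 51]
Step 3: Pivot payment = max(others) = 51
Step 4: The winner pays 51

51


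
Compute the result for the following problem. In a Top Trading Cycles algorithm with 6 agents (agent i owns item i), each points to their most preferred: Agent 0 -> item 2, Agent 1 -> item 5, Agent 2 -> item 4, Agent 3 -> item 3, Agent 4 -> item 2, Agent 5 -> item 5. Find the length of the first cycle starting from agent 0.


Step 1: Trace the pointer graph from agent 0: 0 -> 2 -> 4 -> 2
Step 2: A cycle is detected when we revisit agent 2
Step 3: The cycle is: 2 -> 4 -> 2
Step 4: Cycle length = 2

2


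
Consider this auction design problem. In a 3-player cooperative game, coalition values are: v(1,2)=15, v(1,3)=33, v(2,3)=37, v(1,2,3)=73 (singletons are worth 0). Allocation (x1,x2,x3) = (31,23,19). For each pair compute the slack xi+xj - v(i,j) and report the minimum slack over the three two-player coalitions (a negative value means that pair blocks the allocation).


Step 1: Slack for coalition (1,2): x1+x2 - v12 = 54 - 15 = 39
Step 2: Slack for coalition (1,3): x1+x3 - v13 = 50 - 33 = 17
Step 3: Slack for coalition (2,3): x2+x3 - v23 = 42 - 37 = 5
Step 4: Minimum slack = min(39, 17, 5) = 5, attained by (2,3); no pair can gain by deviating, so the allocation is in the core

5


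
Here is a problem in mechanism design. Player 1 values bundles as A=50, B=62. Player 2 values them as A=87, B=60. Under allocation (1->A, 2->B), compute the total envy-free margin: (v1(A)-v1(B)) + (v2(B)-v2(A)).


Step 1: Player 1's margin = v1(A) - v1(B) = 50 - 62 = -12
Step 2: Player 2's margin = v2(B) - v2(A) = 60 - 87 = -27
Step 3: Total margin = -12 + -27 = -39

-39


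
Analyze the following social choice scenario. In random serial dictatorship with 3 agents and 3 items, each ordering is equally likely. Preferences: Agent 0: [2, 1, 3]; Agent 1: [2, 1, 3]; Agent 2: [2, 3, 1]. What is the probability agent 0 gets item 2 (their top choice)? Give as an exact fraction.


Step 1: Agent 0 wants item 2
Step 2: There are 6 possible orderings of agents
Step 3: In 2 orderings, agent 0 gets item 2
Step 4: Probability = 2/6 = 1/3

1/3


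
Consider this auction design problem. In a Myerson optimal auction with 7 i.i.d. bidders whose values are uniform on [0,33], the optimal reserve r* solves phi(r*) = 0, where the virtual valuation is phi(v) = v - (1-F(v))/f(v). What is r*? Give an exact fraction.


Step 1: For U[0,33], F(v) = v/33 and f(v) = 1/33
Step 2: phi(v) = v - (1 - v/33)/(1/33) = v - (33 - v) = 2v - 33
Step 3: Set phi(r*) = 0: 2r* - 33 = 0
Step 4: r* = 33/2 (the number of bidders n = 7 does not enter)

33/2


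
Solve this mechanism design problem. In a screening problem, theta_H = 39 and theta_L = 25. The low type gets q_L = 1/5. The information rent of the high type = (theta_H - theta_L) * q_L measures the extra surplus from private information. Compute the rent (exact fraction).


Step 1: theta_H - theta_L = 39 - 25 = 14
Step 2: Information rent = (theta_H - theta_L) * q_L
Step 3: = 14 * 1/5
Step 4: = 14/5

14/5


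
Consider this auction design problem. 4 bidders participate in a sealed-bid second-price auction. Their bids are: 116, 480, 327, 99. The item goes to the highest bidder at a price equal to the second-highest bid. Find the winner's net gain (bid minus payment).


Step 1: Sort bids in descending order: 480, 327, 116, 99
Step 2: The winning bid is the highest: 480
Step 3: The payment equals the second-highest bid: 327
Step 4: Surplus = winner's bid - payment = 480 - 327 = 153

153


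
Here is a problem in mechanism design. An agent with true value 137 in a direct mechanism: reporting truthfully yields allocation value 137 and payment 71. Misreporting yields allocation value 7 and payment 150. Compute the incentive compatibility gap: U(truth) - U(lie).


Step 1: U(truth) = value - payment = 137 - 71 = 66
Step 2: U(lie) = allocation - payment = 7 - 150 = -143
Step 3: IC gap = 66 - (-143) = 209

209


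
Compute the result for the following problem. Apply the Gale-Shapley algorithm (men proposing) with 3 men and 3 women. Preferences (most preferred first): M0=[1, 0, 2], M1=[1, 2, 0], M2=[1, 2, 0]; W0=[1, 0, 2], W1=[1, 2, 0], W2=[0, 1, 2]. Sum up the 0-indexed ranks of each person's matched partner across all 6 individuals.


Step 1: Run Gale-Shapley (men propose, women hold best offer):
  M0 proposes to W1; she accepts
  M1 proposes to W1; she switches from M0
  M2 proposes to W1; rejected
  M2 proposes to W2; she accepts
  M0 proposes to W0; she accepts
Step 2: Final matching: W0-M0, W1-M1, W2-M2
Step 3: 0-indexed ranks (man's rank of his match, then woman's): 1 + 1 + 0 + 0 + 1 + 2
Step 4: Total rank sum = 5

5


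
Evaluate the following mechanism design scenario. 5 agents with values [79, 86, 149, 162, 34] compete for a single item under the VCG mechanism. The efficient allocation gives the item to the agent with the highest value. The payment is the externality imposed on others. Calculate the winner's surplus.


Step 1: The winner is the agent with the highest value: agent 3 with value 162
Step 2: Values of other agents: [79, 86, 149, 34]
Step 3: VCG payment = max of others' values = 149
Step 4: Surplus = 162 - 149 = 13

13


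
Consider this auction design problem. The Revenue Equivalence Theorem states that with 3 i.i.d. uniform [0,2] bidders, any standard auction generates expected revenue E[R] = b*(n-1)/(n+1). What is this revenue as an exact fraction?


Step 1: By Revenue Equivalence, expected revenue = b*(n-1)/(n+1)
Step 2: Substituting n = 3, b = 2
Step 3: Revenue = 2*(3-1)/(3+1) = 2*2/4
Step 4: Revenue = 4/4 = 1

1


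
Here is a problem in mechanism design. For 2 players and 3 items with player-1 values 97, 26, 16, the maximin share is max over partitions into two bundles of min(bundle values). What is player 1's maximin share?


Step 1: Item values = 97, 26, 16
Step 2: Enumerate all 2-bundle partitions and take the smaller bundle:
  Partition 1: {97} vs {26,16} -> bundles 97, 42; min = 42
  Partition 2: {26} vs {97,16} -> bundles 26, 113; min = 26
  Partition 3: {16} vs {97,26} -> bundles 16, 123; min = 16
Step 3: MMS = max(42, 26, 16) = 42

42


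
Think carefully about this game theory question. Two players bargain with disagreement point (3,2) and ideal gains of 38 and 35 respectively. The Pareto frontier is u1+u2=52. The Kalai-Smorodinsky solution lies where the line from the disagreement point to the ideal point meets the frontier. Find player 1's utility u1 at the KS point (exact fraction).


Step 1: At the KS point, (u1-d1)/r1 = (u2-d2)/r2 = t and u1+u2 = 52
Step 2: u1 = d1 + r1*t and u2 = d2 + r2*t, so (d1 + r1*t) + (d2 + r2*t) = 52
Step 3: t = (52 - 3 - 2)/(38 + 35) = 47/73
Step 4: u1 = d1 + r1*t = 3 + 38 * 47/73 = 2005/73
Step 5: (Check: u2 = d2 + r2*t = 1791/73; u1+u2 = 2005/73 + 1791/73 = 52, on the frontier.)

2005/73


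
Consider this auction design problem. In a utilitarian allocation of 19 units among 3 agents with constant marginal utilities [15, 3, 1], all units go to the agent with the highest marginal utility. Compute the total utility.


Step 1: The marginal utilities are [15, 3, 1]
Step 2: The highest marginal utility is 15
Step 3: All 19 units go to that agent
Step 4: Total utility = 15 * 19 = 285

285


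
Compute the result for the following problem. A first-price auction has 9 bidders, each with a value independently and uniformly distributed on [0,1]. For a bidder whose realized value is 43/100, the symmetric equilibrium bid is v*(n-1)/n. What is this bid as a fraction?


Step 1: The symmetric BNE bidding function is b(v) = v * (n-1) / n
Step 2: Substitute v = 43/100 and n = 9
Step 3: b = 43/100 * 8/9
Step 4: b = 86/225

86/225


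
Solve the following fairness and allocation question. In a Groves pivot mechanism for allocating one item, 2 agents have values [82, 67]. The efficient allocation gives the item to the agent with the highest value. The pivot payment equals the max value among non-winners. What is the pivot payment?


Step 1: The efficient winner is agent 0 with value 82
Step 2: Other agents' values: [67]
Step 3: Pivot payment = max(others) = 67
Step 4: The winner pays 67

67


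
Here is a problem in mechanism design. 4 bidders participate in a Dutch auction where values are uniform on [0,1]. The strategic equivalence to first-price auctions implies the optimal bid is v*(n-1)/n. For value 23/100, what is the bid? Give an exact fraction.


Step 1: Dutch auctions are strategically equivalent to first-price auctions
Step 2: The equilibrium bid is b(v) = v*(n-1)/n
Step 3: b = 23/100 * 3/4
Step 4: b = 69/400

69/400


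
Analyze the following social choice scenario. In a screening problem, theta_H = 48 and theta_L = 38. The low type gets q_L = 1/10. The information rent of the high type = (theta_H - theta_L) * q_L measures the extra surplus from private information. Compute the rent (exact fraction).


Step 1: theta_H - theta_L = 48 - 38 = 10
Step 2: Information rent = (theta_H - theta_L) * q_L
Step 3: = 10 * 1/10
Step 4: = 1

1


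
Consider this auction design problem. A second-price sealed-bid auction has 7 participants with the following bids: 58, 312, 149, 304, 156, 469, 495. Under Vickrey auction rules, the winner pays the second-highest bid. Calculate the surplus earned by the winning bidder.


Step 1: Sort bids in descending order: 495, 469, 312, 304, 156, 149, 58
Step 2: The winning bid is the highest: 495
Step 3: The payment equals the second-highest bid: 469
Step 4: Surplus = winner's bid - payment = 495 - 469 = 26

26


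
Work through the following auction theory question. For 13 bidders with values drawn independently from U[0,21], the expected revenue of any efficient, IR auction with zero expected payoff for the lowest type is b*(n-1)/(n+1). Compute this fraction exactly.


Step 1: By Revenue Equivalence, expected revenue = b*(n-1)/(n+1)
Step 2: Substituting n = 13, b = 21
Step 3: Revenue = 21*(13-1)/(13+1) = 21*12/14
Step 4: Revenue = 252/14 = 18

18


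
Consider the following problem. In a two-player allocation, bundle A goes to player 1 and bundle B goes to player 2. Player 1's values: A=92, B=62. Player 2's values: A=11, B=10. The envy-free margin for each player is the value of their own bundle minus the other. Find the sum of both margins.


Step 1: Player 1's margin = v1(A) - v1(B) = 92 - 62 = 30
Step 2: Player 2's margin = v2(B) - v2(A) = 10 - 11 = -1
Step 3: Total margin = 30 + -1 = 29

29


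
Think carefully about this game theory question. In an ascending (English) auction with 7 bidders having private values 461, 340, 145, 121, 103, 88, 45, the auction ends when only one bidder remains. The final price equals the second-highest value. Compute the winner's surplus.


Step 1: Identify the highest value: 461
Step 2: Identify the second-highest value: 340
Step 3: The final price = second-highest value = 340
Step 4: Surplus = 461 - 340 = 121

121


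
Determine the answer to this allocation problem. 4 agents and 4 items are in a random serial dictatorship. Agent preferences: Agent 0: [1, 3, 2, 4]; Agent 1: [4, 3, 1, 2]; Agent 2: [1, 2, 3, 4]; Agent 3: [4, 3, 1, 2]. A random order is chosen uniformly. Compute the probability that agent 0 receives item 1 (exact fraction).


Step 1: Agent 0 wants item 1
Step 2: There are 24 possible orderings of agents
Step 3: In 12 orderings, agent 0 gets item 1
Step 4: Probability = 12/24 = 1/2

1/2
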